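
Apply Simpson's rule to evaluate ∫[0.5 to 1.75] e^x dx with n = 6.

f(x) = e^x
a = 0.5, b = 1.75, n = 6
h = (b - a)/n = 0.208333

Simpson's rule: (h/3)[f(x₀) + 4f(x₁) + 2f(x₂) + ... + f(xₙ)]

x_0 = 0.5000, f(x_0) = 1.648721, coefficient = 1
x_1 = 0.7083, f(x_1) = 2.030604, coefficient = 4
x_2 = 0.9167, f(x_2) = 2.500940, coefficient = 2
x_3 = 1.1250, f(x_3) = 3.080217, coefficient = 4
x_4 = 1.3333, f(x_4) = 3.793668, coefficient = 2
x_5 = 1.5417, f(x_5) = 4.672371, coefficient = 4
x_6 = 1.7500, f(x_6) = 5.754603, coefficient = 1

I ≈ (0.208333/3) × 59.125308 = 4.105924
Exact value: 4.105881
Error: 0.000043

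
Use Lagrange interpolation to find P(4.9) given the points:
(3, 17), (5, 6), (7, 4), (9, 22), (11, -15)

Lagrange interpolation formula:
P(x) = Σ yᵢ × Lᵢ(x)
where Lᵢ(x) = Π_{j≠i} (x - xⱼ)/(xᵢ - xⱼ)

L_0(4.9) = (4.9 - 5)/(3 - 5) × (4.9 - 7)/(3 - 7) × (4.9 - 9)/(3 - 9) × (4.9 - 11)/(3 - 11) = 0.013677
L_1(4.9) = (4.9 - 3)/(5 - 3) × (4.9 - 7)/(5 - 7) × (4.9 - 9)/(5 - 9) × (4.9 - 11)/(5 - 11) = 1.039478
L_2(4.9) = (4.9 - 3)/(7 - 3) × (4.9 - 5)/(7 - 5) × (4.9 - 9)/(7 - 9) × (4.9 - 11)/(7 - 11) = -0.074248
L_3(4.9) = (4.9 - 3)/(9 - 3) × (4.9 - 5)/(9 - 5) × (4.9 - 7)/(9 - 7) × (4.9 - 11)/(9 - 11) = 0.025353
L_4(4.9) = (4.9 - 3)/(11 - 3) × (4.9 - 5)/(11 - 5) × (4.9 - 7)/(11 - 7) × (4.9 - 9)/(11 - 9) = -0.004260

P(4.9) = 17×L_0(4.9) + 6×L_1(4.9) + 4×L_2(4.9) + 22×L_3(4.9) + (-15)×L_4(4.9)
P(4.9) = 6.794061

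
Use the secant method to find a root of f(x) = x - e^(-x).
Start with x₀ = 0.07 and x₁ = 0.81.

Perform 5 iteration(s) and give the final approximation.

f(x) = x - e^(-x)
x₀ = 0.07, x₁ = 0.81

Secant formula: x_{n+1} = x_n - f(x_n)(x_n - x_{n-1})/(f(x_n) - f(x_{n-1}))

Iteration 1:
  f(0.070000) = -0.862394
  f(0.810000) = 0.365142
  x_2 = 0.810000 - 0.365142×(0.810000 - 0.070000)/(0.365142 - (-0.862394))
       = 0.589880
Iteration 2:
  f(0.810000) = 0.365142
  f(0.589880) = 0.035486
  x_3 = 0.589880 - 0.035486×(0.589880 - 0.810000)/(0.035486 - 0.365142)
       = 0.566185
Iteration 3:
  f(0.589880) = 0.035486
  f(0.566185) = -0.001502
  x_4 = 0.566185 - (-0.001502)×(0.566185 - 0.589880)/(-0.001502 - 0.035486)
       = 0.567147
Iteration 4:
  f(0.566185) = -0.001502
  f(0.567147) = 0.000006
  x_5 = 0.567147 - 0.000006×(0.567147 - 0.566185)/(0.000006 - (-0.001502))
       = 0.567143
Iteration 5:
  f(0.567147) = 0.000006
  f(0.567143) = 0.000000
  x_6 = 0.567143 - 0.000000×(0.567143 - 0.567147)/(0.000000 - 0.000006)
       = 0.567143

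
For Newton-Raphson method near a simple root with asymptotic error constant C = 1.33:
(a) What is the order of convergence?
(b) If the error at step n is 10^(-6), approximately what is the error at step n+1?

(a) Newton-Raphson has quadratic (order 2) convergence near simple roots.
    This means |e_{n+1}| ≈ C|e_n|².

(b) With |e_n| = 10^(-6) and C = 1.33:
    |e_{n+1}| ≈ 1.33 × (10^(-6))² = 1.33 × 10^(-12)

(a) 2 (quadratic); (b) |e_{n+1}| ≈ 1.330e-12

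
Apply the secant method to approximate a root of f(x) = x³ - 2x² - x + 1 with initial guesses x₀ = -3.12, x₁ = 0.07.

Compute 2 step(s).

f(x) = x³ - 2x² - x + 1
x₀ = -3.12, x₁ = 0.07

Secant formula: x_{n+1} = x_n - f(x_n)(x_n - x_{n-1})/(f(x_n) - f(x_{n-1}))

Iteration 1:
  f(-3.120000) = -45.720128
  f(0.070000) = 0.920543
  x_2 = 0.070000 - 0.920543×(0.070000 - (-3.120000))/(0.920543 - (-45.720128))
       = 0.007039
Iteration 2:
  f(0.070000) = 0.920543
  f(0.007039) = 0.992862
  x_3 = 0.007039 - 0.992862×(0.007039 - 0.070000)/(0.992862 - 0.920543)
       = 0.871423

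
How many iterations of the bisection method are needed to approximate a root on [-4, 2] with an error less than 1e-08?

We need (b-a)/2^n ≤ 1e-08
(2 - (-4))/2^n ≤ 1e-08
6/2^n ≤ 1e-08
2^n ≥ 600000000
n ≥ log₂(600000000) = 29.16
n ≥ 30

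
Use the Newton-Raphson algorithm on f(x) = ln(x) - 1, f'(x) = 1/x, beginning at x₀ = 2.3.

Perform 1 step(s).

f(x) = ln(x) - 1
f'(x) = 1/x
x₀ = 2.3

Newton-Raphson formula: x_{n+1} = x_n - f(x_n)/f'(x_n)

Iteration 1:
  f(2.300000) = -0.167091
  f'(2.300000) = 0.434783
  x_1 = 2.300000 - (-0.167091)/0.434783 = 2.684309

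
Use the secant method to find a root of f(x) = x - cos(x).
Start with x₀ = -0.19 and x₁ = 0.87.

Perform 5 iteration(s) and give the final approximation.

f(x) = x - cos(x)
x₀ = -0.19, x₁ = 0.87

Secant formula: x_{n+1} = x_n - f(x_n)(x_n - x_{n-1})/(f(x_n) - f(x_{n-1}))

Iteration 1:
  f(-0.190000) = -1.172004
  f(0.870000) = 0.225173
  x_2 = 0.870000 - 0.225173×(0.870000 - (-0.190000))/(0.225173 - (-1.172004))
       = 0.699167
Iteration 2:
  f(0.870000) = 0.225173
  f(0.699167) = -0.066211
  x_3 = 0.699167 - (-0.066211)×(0.699167 - 0.870000)/(-0.066211 - 0.225173)
       = 0.737985
Iteration 3:
  f(0.699167) = -0.066211
  f(0.737985) = -0.001840
  x_4 = 0.737985 - (-0.001840)×(0.737985 - 0.699167)/(-0.001840 - (-0.066211))
       = 0.739095
Iteration 4:
  f(0.737985) = -0.001840
  f(0.739095) = 0.000017
  x_5 = 0.739095 - 0.000017×(0.739095 - 0.737985)/(0.000017 - (-0.001840))
       = 0.739085
Iteration 5:
  f(0.739095) = 0.000017
  f(0.739085) = 0.000000
  x_6 = 0.739085 - 0.000000×(0.739085 - 0.739095)/(0.000000 - 0.000017)
       = 0.739085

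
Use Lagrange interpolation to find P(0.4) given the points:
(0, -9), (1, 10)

Lagrange interpolation formula:
P(x) = Σ yᵢ × Lᵢ(x)
where Lᵢ(x) = Π_{j≠i} (x - xⱼ)/(xᵢ - xⱼ)

L_0(0.4) = (0.4 - 1)/(0 - 1) = 0.600000
L_1(0.4) = (0.4 - 0)/(1 - 0) = 0.400000

P(0.4) = (-9)×L_0(0.4) + 10×L_1(0.4)
P(0.4) = -1.400000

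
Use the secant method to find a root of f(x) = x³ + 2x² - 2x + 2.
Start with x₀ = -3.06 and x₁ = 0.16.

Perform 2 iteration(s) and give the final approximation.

f(x) = x³ + 2x² - 2x + 2
x₀ = -3.06, x₁ = 0.16

Secant formula: x_{n+1} = x_n - f(x_n)(x_n - x_{n-1})/(f(x_n) - f(x_{n-1}))

Iteration 1:
  f(-3.060000) = -1.805416
  f(0.160000) = 1.735296
  x_2 = 0.160000 - 1.735296×(0.160000 - (-3.060000))/(1.735296 - (-1.805416))
       = -1.418116
Iteration 2:
  f(0.160000) = 1.735296
  f(-1.418116) = 6.006431
  x_3 = -1.418116 - 6.006431×(-1.418116 - 0.160000)/(6.006431 - 1.735296)
       = 0.801164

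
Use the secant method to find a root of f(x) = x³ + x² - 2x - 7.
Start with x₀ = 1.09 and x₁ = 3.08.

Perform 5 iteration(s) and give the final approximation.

f(x) = x³ + x² - 2x - 7
x₀ = 1.09, x₁ = 3.08

Secant formula: x_{n+1} = x_n - f(x_n)(x_n - x_{n-1})/(f(x_n) - f(x_{n-1}))

Iteration 1:
  f(1.090000) = -6.696871
  f(3.080000) = 25.544512
  x_2 = 3.080000 - 25.544512×(3.080000 - 1.090000)/(25.544512 - (-6.696871))
       = 1.503344
Iteration 2:
  f(3.080000) = 25.544512
  f(1.503344) = -4.349025
  x_3 = 1.503344 - (-4.349025)×(1.503344 - 3.080000)/(-4.349025 - 25.544512)
       = 1.732722
Iteration 3:
  f(1.503344) = -4.349025
  f(1.732722) = -2.260927
  x_4 = 1.732722 - (-2.260927)×(1.732722 - 1.503344)/(-2.260927 - (-4.349025))
       = 1.981085
Iteration 4:
  f(1.732722) = -2.260927
  f(1.981085) = 0.737685
  x_5 = 1.981085 - 0.737685×(1.981085 - 1.732722)/(0.737685 - (-2.260927))
       = 1.919985
Iteration 5:
  f(1.981085) = 0.737685
  f(1.919985) = -0.075902
  x_6 = 1.919985 - (-0.075902)×(1.919985 - 1.981085)/(-0.075902 - 0.737685)
       = 1.925685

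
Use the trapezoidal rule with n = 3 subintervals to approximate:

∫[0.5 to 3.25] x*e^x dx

f(x) = x*e^x
a = 0.5, b = 3.25, n = 3
h = (b - a)/n = 0.916667

Trapezoidal rule: (h/2)[f(x₀) + 2f(x₁) + 2f(x₂) + ... + f(xₙ)]

x_0 = 0.5000, f(x_0) = 0.824361, coefficient = 1
x_1 = 1.4167, f(x_1) = 5.841417, coefficient = 2
x_2 = 2.3333, f(x_2) = 24.061937, coefficient = 2
x_3 = 3.2500, f(x_3) = 83.818605, coefficient = 1

I ≈ (0.916667/2) × 144.449672 = 66.206100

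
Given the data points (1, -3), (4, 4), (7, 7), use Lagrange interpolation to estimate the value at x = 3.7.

Lagrange interpolation formula:
P(x) = Σ yᵢ × Lᵢ(x)
where Lᵢ(x) = Π_{j≠i} (x - xⱼ)/(xᵢ - xⱼ)

L_0(3.7) = (3.7 - 4)/(1 - 4) × (3.7 - 7)/(1 - 7) = 0.055000
L_1(3.7) = (3.7 - 1)/(4 - 1) × (3.7 - 7)/(4 - 7) = 0.990000
L_2(3.7) = (3.7 - 1)/(7 - 1) × (3.7 - 4)/(7 - 4) = -0.045000

P(3.7) = (-3)×L_0(3.7) + 4×L_1(3.7) + 7×L_2(3.7)
P(3.7) = 3.480000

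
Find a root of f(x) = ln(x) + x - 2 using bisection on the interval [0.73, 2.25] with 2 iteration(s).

f(x) = ln(x) + x - 2
Initial interval: [0.73, 2.25]

Iteration 1:
  c_1 = (0.730000 + 2.250000)/2 = 1.490000
  f(c_1) = f(1.490000) = -0.111224
  f(a) × f(c) ≥ 0, new interval: [1.490000, 2.250000]
Iteration 2:
  c_2 = (1.490000 + 2.250000)/2 = 1.870000
  f(c_2) = f(1.870000) = 0.495938
  f(a) × f(c) < 0, new interval: [1.490000, 1.870000]

After 2 iteration(s), the approximation is c_2 = 1.870000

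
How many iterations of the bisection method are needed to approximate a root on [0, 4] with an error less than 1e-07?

We need (b-a)/2^n ≤ 1e-07
(4 - 0)/2^n ≤ 1e-07
4/2^n ≤ 1e-07
2^n ≥ 40000000
n ≥ log₂(40000000) = 25.25
n ≥ 26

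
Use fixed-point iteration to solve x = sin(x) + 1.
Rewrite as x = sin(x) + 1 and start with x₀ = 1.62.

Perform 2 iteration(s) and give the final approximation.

Equation: x = sin(x) + 1
Fixed-point form: x = sin(x) + 1
x₀ = 1.62

x_1 = g(1.620000) = 1.998790
x_2 = g(1.998790) = 1.909800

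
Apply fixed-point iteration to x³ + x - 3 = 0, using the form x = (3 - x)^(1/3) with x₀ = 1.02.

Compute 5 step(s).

Equation: x³ + x - 3 = 0
Fixed-point form: x = (3 - x)^(1/3)
x₀ = 1.02

x_1 = g(1.020000) = 1.255707
x_2 = g(1.255707) = 1.203760
x_3 = g(1.203760) = 1.215593
x_4 = g(1.215593) = 1.212918
x_5 = g(1.212918) = 1.213523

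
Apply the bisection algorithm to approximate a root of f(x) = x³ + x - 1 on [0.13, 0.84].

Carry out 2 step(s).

f(x) = x³ + x - 1
Initial interval: [0.13, 0.84]

Iteration 1:
  c_1 = (0.130000 + 0.840000)/2 = 0.485000
  f(c_1) = f(0.485000) = -0.400916
  f(a) × f(c) ≥ 0, new interval: [0.485000, 0.840000]
Iteration 2:
  c_2 = (0.485000 + 0.840000)/2 = 0.662500
  f(c_2) = f(0.662500) = -0.046725
  f(a) × f(c) ≥ 0, new interval: [0.662500, 0.840000]

After 2 iteration(s), the approximation is c_2 = 0.662500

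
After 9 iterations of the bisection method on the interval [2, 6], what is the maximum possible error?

Bisection error bound: |error| ≤ (b-a)/2^n
|error| ≤ (6 - 2)/2^9 = 4/2^9
|error| ≤ 0.0078125000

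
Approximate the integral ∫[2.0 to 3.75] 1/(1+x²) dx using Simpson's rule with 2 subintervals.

f(x) = 1/(1+x²)
a = 2.0, b = 3.75, n = 2
h = (b - a)/n = 0.875000

Simpson's rule: (h/3)[f(x₀) + 4f(x₁) + 2f(x₂) + ... + f(xₙ)]

x_0 = 2.0000, f(x_0) = 0.200000, coefficient = 1
x_1 = 2.8750, f(x_1) = 0.107926, coefficient = 4
x_2 = 3.7500, f(x_2) = 0.066390, coefficient = 1

I ≈ (0.875000/3) × 0.698093 = 0.203611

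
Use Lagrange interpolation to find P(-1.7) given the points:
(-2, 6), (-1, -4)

Lagrange interpolation formula:
P(x) = Σ yᵢ × Lᵢ(x)
where Lᵢ(x) = Π_{j≠i} (x - xⱼ)/(xᵢ - xⱼ)

L_0(-1.7) = (-1.7 - (-1))/(-2 - (-1)) = 0.700000
L_1(-1.7) = (-1.7 - (-2))/(-1 - (-2)) = 0.300000

P(-1.7) = 6×L_0(-1.7) + (-4)×L_1(-1.7)
P(-1.7) = 3.000000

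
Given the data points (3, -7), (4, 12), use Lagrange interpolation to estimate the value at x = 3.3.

Lagrange interpolation formula:
P(x) = Σ yᵢ × Lᵢ(x)
where Lᵢ(x) = Π_{j≠i} (x - xⱼ)/(xᵢ - xⱼ)

L_0(3.3) = (3.3 - 4)/(3 - 4) = 0.700000
L_1(3.3) = (3.3 - 3)/(4 - 3) = 0.300000

P(3.3) = (-7)×L_0(3.3) + 12×L_1(3.3)
P(3.3) = -1.300000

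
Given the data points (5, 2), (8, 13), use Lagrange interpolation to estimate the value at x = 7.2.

Lagrange interpolation formula:
P(x) = Σ yᵢ × Lᵢ(x)
where Lᵢ(x) = Π_{j≠i} (x - xⱼ)/(xᵢ - xⱼ)

L_0(7.2) = (7.2 - 8)/(5 - 8) = 0.266667
L_1(7.2) = (7.2 - 5)/(8 - 5) = 0.733333

P(7.2) = 2×L_0(7.2) + 13×L_1(7.2)
P(7.2) = 10.066667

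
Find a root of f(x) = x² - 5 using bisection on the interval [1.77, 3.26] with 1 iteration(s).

f(x) = x² - 5
Initial interval: [1.77, 3.26]

Iteration 1:
  c_1 = (1.770000 + 3.260000)/2 = 2.515000
  f(c_1) = f(2.515000) = 1.325225
  f(a) × f(c) < 0, new interval: [1.770000, 2.515000]

After 1 iteration(s), the approximation is c_1 = 2.515000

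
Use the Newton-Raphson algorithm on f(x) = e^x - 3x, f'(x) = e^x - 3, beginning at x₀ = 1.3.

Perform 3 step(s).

f(x) = e^x - 3x
f'(x) = e^x - 3
x₀ = 1.3

Newton-Raphson formula: x_{n+1} = x_n - f(x_n)/f'(x_n)

Iteration 1:
  f(1.300000) = -0.230703
  f'(1.300000) = 0.669297
  x_1 = 1.300000 - (-0.230703)/0.669297 = 1.644695
Iteration 2:
  f(1.644695) = 0.245345
  f'(1.644695) = 2.179431
  x_2 = 1.644695 - 0.245345/2.179431 = 1.532122
Iteration 3:
  f(1.532122) = 0.031621
  f'(1.532122) = 1.627987
  x_3 = 1.532122 - 0.031621/1.627987 = 1.512699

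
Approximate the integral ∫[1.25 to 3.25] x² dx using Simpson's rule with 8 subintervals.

f(x) = x²
a = 1.25, b = 3.25, n = 8
h = (b - a)/n = 0.250000

Simpson's rule: (h/3)[f(x₀) + 4f(x₁) + 2f(x₂) + ... + f(xₙ)]

x_0 = 1.2500, f(x_0) = 1.562500, coefficient = 1
x_1 = 1.5000, f(x_1) = 2.250000, coefficient = 4
x_2 = 1.7500, f(x_2) = 3.062500, coefficient = 2
x_3 = 2.0000, f(x_3) = 4.000000, coefficient = 4
x_4 = 2.2500, f(x_4) = 5.062500, coefficient = 2
x_5 = 2.5000, f(x_5) = 6.250000, coefficient = 4
x_6 = 2.7500, f(x_6) = 7.562500, coefficient = 2
x_7 = 3.0000, f(x_7) = 9.000000, coefficient = 4
x_8 = 3.2500, f(x_8) = 10.562500, coefficient = 1

I ≈ (0.250000/3) × 129.500000 = 10.791667
Exact value: 10.791667
Error: 0.000000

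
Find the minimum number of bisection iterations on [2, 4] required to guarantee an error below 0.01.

We need (b-a)/2^n ≤ 0.01
(4 - 2)/2^n ≤ 0.01
2/2^n ≤ 0.01
2^n ≥ 200
n ≥ log₂(200) = 7.64
n ≥ 8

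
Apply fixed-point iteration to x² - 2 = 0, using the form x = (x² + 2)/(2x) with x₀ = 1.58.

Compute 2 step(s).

Equation: x² - 2 = 0
Fixed-point form: x = (x² + 2)/(2x)
x₀ = 1.58

x_1 = g(1.580000) = 1.422911
x_2 = g(1.422911) = 1.414240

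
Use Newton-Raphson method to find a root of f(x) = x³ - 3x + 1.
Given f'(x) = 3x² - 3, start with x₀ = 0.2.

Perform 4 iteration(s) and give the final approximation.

f(x) = x³ - 3x + 1
f'(x) = 3x² - 3
x₀ = 0.2

Newton-Raphson formula: x_{n+1} = x_n - f(x_n)/f'(x_n)

Iteration 1:
  f(0.200000) = 0.408000
  f'(0.200000) = -2.880000
  x_1 = 0.200000 - 0.408000/(-2.880000) = 0.341667
Iteration 2:
  f(0.341667) = 0.014885
  f'(0.341667) = -2.649792
  x_2 = 0.341667 - 0.014885/(-2.649792) = 0.347284
Iteration 3:
  f(0.347284) = 0.000033
  f'(0.347284) = -2.638181
  x_3 = 0.347284 - 0.000033/(-2.638181) = 0.347296
Iteration 4:
  f(0.347296) = 0.000000
  f'(0.347296) = -2.638156
  x_4 = 0.347296 - 0.000000/(-2.638156) = 0.347296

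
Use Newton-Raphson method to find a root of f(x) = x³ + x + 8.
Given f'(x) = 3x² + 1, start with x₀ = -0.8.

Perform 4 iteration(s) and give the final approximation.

f(x) = x³ + x + 8
f'(x) = 3x² + 1
x₀ = -0.8

Newton-Raphson formula: x_{n+1} = x_n - f(x_n)/f'(x_n)

Iteration 1:
  f(-0.800000) = 6.688000
  f'(-0.800000) = 2.920000
  x_1 = -0.800000 - 6.688000/2.920000 = -3.090411
Iteration 2:
  f(-3.090411) = -24.605813
  f'(-3.090411) = 29.651920
  x_2 = -3.090411 - (-24.605813)/29.651920 = -2.260589
Iteration 3:
  f(-2.260589) = -5.812793
  f'(-2.260589) = 16.330788
  x_3 = -2.260589 - (-5.812793)/16.330788 = -1.904648
Iteration 4:
  f(-1.904648) = -0.814112
  f'(-1.904648) = 11.883055
  x_4 = -1.904648 - (-0.814112)/11.883055 = -1.836138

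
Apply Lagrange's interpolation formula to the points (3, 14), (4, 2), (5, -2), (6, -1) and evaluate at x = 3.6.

Lagrange interpolation formula:
P(x) = Σ yᵢ × Lᵢ(x)
where Lᵢ(x) = Π_{j≠i} (x - xⱼ)/(xᵢ - xⱼ)

L_0(3.6) = (3.6 - 4)/(3 - 4) × (3.6 - 5)/(3 - 5) × (3.6 - 6)/(3 - 6) = 0.224000
L_1(3.6) = (3.6 - 3)/(4 - 3) × (3.6 - 5)/(4 - 5) × (3.6 - 6)/(4 - 6) = 1.008000
L_2(3.6) = (3.6 - 3)/(5 - 3) × (3.6 - 4)/(5 - 4) × (3.6 - 6)/(5 - 6) = -0.288000
L_3(3.6) = (3.6 - 3)/(6 - 3) × (3.6 - 4)/(6 - 4) × (3.6 - 5)/(6 - 5) = 0.056000

P(3.6) = 14×L_0(3.6) + 2×L_1(3.6) + (-2)×L_2(3.6) + (-1)×L_3(3.6)
P(3.6) = 5.672000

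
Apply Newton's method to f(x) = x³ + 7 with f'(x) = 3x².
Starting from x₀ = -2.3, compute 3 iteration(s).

f(x) = x³ + 7
f'(x) = 3x²
x₀ = -2.3

Newton-Raphson formula: x_{n+1} = x_n - f(x_n)/f'(x_n)

Iteration 1:
  f(-2.300000) = -5.167000
  f'(-2.300000) = 15.870000
  x_1 = -2.300000 - (-5.167000)/15.870000 = -1.974417
Iteration 2:
  f(-1.974417) = -0.696916
  f'(-1.974417) = 11.694969
  x_2 = -1.974417 - (-0.696916)/11.694969 = -1.914826
Iteration 3:
  f(-1.914826) = -0.020822
  f'(-1.914826) = 10.999677
  x_3 = -1.914826 - (-0.020822)/10.999677 = -1.912933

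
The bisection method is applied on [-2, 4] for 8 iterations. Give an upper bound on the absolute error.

Bisection error bound: |error| ≤ (b-a)/2^n
|error| ≤ (4 - (-2))/2^8 = 6/2^8
|error| ≤ 0.0234375000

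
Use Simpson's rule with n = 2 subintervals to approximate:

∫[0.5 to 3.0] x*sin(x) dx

f(x) = x*sin(x)
a = 0.5, b = 3.0, n = 2
h = (b - a)/n = 1.250000

Simpson's rule: (h/3)[f(x₀) + 4f(x₁) + 2f(x₂) + ... + f(xₙ)]

x_0 = 0.5000, f(x_0) = 0.239713, coefficient = 1
x_1 = 1.7500, f(x_1) = 1.721975, coefficient = 4
x_2 = 3.0000, f(x_2) = 0.423360, coefficient = 1

I ≈ (1.250000/3) × 7.550974 = 3.146239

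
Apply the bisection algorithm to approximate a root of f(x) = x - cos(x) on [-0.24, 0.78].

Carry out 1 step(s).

f(x) = x - cos(x)
Initial interval: [-0.24, 0.78]

Iteration 1:
  c_1 = (-0.240000 + 0.780000)/2 = 0.270000
  f(c_1) = f(0.270000) = -0.693771
  f(a) × f(c) ≥ 0, new interval: [0.270000, 0.780000]

After 1 iteration(s), the approximation is c_1 = 0.270000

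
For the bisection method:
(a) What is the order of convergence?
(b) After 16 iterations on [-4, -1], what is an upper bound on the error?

(a) Bisection has linear (order 1) convergence; the error is halved each step.

(b) Error bound = (b-a)/2^n = (-1 - (-4))/2^{16}
    = 3/2^{16}

(a) 1 (linear); (b) error ≤ 4.58e-05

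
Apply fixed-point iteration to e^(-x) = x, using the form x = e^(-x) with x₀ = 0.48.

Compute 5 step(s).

Equation: e^(-x) = x
Fixed-point form: x = e^(-x)
x₀ = 0.48

x_1 = g(0.480000) = 0.618783
x_2 = g(0.618783) = 0.538599
x_3 = g(0.538599) = 0.583565
x_4 = g(0.583565) = 0.557906
x_5 = g(0.557906) = 0.572407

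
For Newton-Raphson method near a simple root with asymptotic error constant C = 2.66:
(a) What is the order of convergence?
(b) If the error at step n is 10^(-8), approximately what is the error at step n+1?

(a) Newton-Raphson has quadratic (order 2) convergence near simple roots.
    This means |e_{n+1}| ≈ C|e_n|².

(b) With |e_n| = 10^(-8) and C = 2.66:
    |e_{n+1}| ≈ 2.66 × (10^(-8))² = 2.66 × 10^(-16)

(a) 2 (quadratic); (b) |e_{n+1}| ≈ 2.660e-16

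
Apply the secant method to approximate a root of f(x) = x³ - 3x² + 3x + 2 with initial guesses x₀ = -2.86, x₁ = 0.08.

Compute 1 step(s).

f(x) = x³ - 3x² + 3x + 2
x₀ = -2.86, x₁ = 0.08

Secant formula: x_{n+1} = x_n - f(x_n)(x_n - x_{n-1})/(f(x_n) - f(x_{n-1}))

Iteration 1:
  f(-2.860000) = -54.512456
  f(0.080000) = 2.221312
  x_2 = 0.080000 - 2.221312×(0.080000 - (-2.860000))/(2.221312 - (-54.512456))
       = -0.035111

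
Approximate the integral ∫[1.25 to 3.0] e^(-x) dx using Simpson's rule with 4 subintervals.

f(x) = e^(-x)
a = 1.25, b = 3.0, n = 4
h = (b - a)/n = 0.437500

Simpson's rule: (h/3)[f(x₀) + 4f(x₁) + 2f(x₂) + ... + f(xₙ)]

x_0 = 1.2500, f(x_0) = 0.286505, coefficient = 1
x_1 = 1.6875, f(x_1) = 0.184981, coefficient = 4
x_2 = 2.1250, f(x_2) = 0.119433, coefficient = 2
x_3 = 2.5625, f(x_3) = 0.077112, coefficient = 4
x_4 = 3.0000, f(x_4) = 0.049787, coefficient = 1

I ≈ (0.437500/3) × 1.623530 = 0.236765
Exact value: 0.236718
Error: 0.000047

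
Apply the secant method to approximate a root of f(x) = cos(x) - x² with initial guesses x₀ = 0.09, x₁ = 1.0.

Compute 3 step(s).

f(x) = cos(x) - x²
x₀ = 0.09, x₁ = 1.0

Secant formula: x_{n+1} = x_n - f(x_n)(x_n - x_{n-1})/(f(x_n) - f(x_{n-1}))

Iteration 1:
  f(0.090000) = 0.987853
  f(1.000000) = -0.459698
  x_2 = 1.000000 - (-0.459698)×(1.000000 - 0.090000)/(-0.459698 - 0.987853)
       = 0.711012
Iteration 2:
  f(1.000000) = -0.459698
  f(0.711012) = 0.252164
  x_3 = 0.711012 - 0.252164×(0.711012 - 1.000000)/(0.252164 - (-0.459698))
       = 0.813381
Iteration 3:
  f(0.711012) = 0.252164
  f(0.813381) = 0.025458
  x_4 = 0.813381 - 0.025458×(0.813381 - 0.711012)/(0.025458 - 0.252164)
       = 0.824876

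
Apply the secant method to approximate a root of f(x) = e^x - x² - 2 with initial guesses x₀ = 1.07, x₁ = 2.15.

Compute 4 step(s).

f(x) = e^x - x² - 2
x₀ = 1.07, x₁ = 2.15

Secant formula: x_{n+1} = x_n - f(x_n)(x_n - x_{n-1})/(f(x_n) - f(x_{n-1}))

Iteration 1:
  f(1.070000) = -0.229521
  f(2.150000) = 1.962358
  x_2 = 2.150000 - 1.962358×(2.150000 - 1.070000)/(1.962358 - (-0.229521))
       = 1.183091
Iteration 2:
  f(2.150000) = 1.962358
  f(1.183091) = -0.135255
  x_3 = 1.183091 - (-0.135255)×(1.183091 - 2.150000)/(-0.135255 - 1.962358)
       = 1.245438
Iteration 3:
  f(1.183091) = -0.135255
  f(1.245438) = -0.076660
  x_4 = 1.245438 - (-0.076660)×(1.245438 - 1.183091)/(-0.076660 - (-0.135255))
       = 1.327005
Iteration 4:
  f(1.245438) = -0.076660
  f(1.327005) = 0.008794
  x_5 = 1.327005 - 0.008794×(1.327005 - 1.245438)/(0.008794 - (-0.076660))
       = 1.318611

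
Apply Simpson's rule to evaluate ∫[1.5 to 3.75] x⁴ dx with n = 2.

f(x) = x⁴
a = 1.5, b = 3.75, n = 2
h = (b - a)/n = 1.125000

Simpson's rule: (h/3)[f(x₀) + 4f(x₁) + 2f(x₂) + ... + f(xₙ)]

x_0 = 1.5000, f(x_0) = 5.062500, coefficient = 1
x_1 = 2.6250, f(x_1) = 47.480713, coefficient = 4
x_2 = 3.7500, f(x_2) = 197.753906, coefficient = 1

I ≈ (1.125000/3) × 392.739258 = 147.277222
Exact value: 146.796680
Error: 0.480542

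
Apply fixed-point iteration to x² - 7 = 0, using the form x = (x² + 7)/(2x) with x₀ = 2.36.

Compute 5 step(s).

Equation: x² - 7 = 0
Fixed-point form: x = (x² + 7)/(2x)
x₀ = 2.36

x_1 = g(2.360000) = 2.663051
x_2 = g(2.663051) = 2.645808
x_3 = g(2.645808) = 2.645751
x_4 = g(2.645751) = 2.645751
x_5 = g(2.645751) = 2.645751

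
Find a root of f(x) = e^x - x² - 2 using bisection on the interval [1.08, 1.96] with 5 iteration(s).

f(x) = e^x - x² - 2
Initial interval: [1.08, 1.96]

Iteration 1:
  c_1 = (1.080000 + 1.960000)/2 = 1.520000
  f(c_1) = f(1.520000) = 0.261825
  f(a) × f(c) < 0, new interval: [1.080000, 1.520000]
Iteration 2:
  c_2 = (1.080000 + 1.520000)/2 = 1.300000
  f(c_2) = f(1.300000) = -0.020703
  f(a) × f(c) ≥ 0, new interval: [1.300000, 1.520000]
Iteration 3:
  c_3 = (1.300000 + 1.520000)/2 = 1.410000
  f(c_3) = f(1.410000) = 0.107855
  f(a) × f(c) < 0, new interval: [1.300000, 1.410000]
Iteration 4:
  c_4 = (1.300000 + 1.410000)/2 = 1.355000
  f(c_4) = f(1.355000) = 0.040736
  f(a) × f(c) < 0, new interval: [1.300000, 1.355000]
Iteration 5:
  c_5 = (1.300000 + 1.355000)/2 = 1.327500
  f(c_5) = f(1.327500) = 0.009346
  f(a) × f(c) < 0, new interval: [1.300000, 1.327500]

After 5 iteration(s), the approximation is c_5 = 1.327500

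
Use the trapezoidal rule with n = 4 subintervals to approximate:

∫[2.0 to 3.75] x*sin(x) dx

f(x) = x*sin(x)
a = 2.0, b = 3.75, n = 4
h = (b - a)/n = 0.437500

Trapezoidal rule: (h/2)[f(x₀) + 2f(x₁) + 2f(x₂) + ... + f(xₙ)]

x_0 = 2.0000, f(x_0) = 1.818595, coefficient = 1
x_1 = 2.4375, f(x_1) = 1.577897, coefficient = 2
x_2 = 2.8750, f(x_2) = 0.757407, coefficient = 2
x_3 = 3.3125, f(x_3) = -0.563379, coefficient = 2
x_4 = 3.7500, f(x_4) = -2.143355, coefficient = 1

I ≈ (0.437500/2) × 3.219092 = 0.704176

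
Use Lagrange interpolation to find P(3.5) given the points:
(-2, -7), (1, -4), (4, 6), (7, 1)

Lagrange interpolation formula:
P(x) = Σ yᵢ × Lᵢ(x)
where Lᵢ(x) = Π_{j≠i} (x - xⱼ)/(xᵢ - xⱼ)

L_0(3.5) = (3.5 - 1)/(-2 - 1) × (3.5 - 4)/(-2 - 4) × (3.5 - 7)/(-2 - 7) = -0.027006
L_1(3.5) = (3.5 - (-2))/(1 - (-2)) × (3.5 - 4)/(1 - 4) × (3.5 - 7)/(1 - 7) = 0.178241
L_2(3.5) = (3.5 - (-2))/(4 - (-2)) × (3.5 - 1)/(4 - 1) × (3.5 - 7)/(4 - 7) = 0.891204
L_3(3.5) = (3.5 - (-2))/(7 - (-2)) × (3.5 - 1)/(7 - 1) × (3.5 - 4)/(7 - 4) = -0.042438

P(3.5) = (-7)×L_0(3.5) + (-4)×L_1(3.5) + 6×L_2(3.5) + 1×L_3(3.5)
P(3.5) = 4.780864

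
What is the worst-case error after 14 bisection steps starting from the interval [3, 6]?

Bisection error bound: |error| ≤ (b-a)/2^n
|error| ≤ (6 - 3)/2^14 = 3/2^14
|error| ≤ 0.0001831055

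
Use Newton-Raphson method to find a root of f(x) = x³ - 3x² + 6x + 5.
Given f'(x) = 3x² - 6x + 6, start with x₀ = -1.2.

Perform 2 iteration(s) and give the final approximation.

f(x) = x³ - 3x² + 6x + 5
f'(x) = 3x² - 6x + 6
x₀ = -1.2

Newton-Raphson formula: x_{n+1} = x_n - f(x_n)/f'(x_n)

Iteration 1:
  f(-1.200000) = -8.248000
  f'(-1.200000) = 17.520000
  x_1 = -1.200000 - (-8.248000)/17.520000 = -0.729224
Iteration 2:
  f(-0.729224) = -1.358422
  f'(-0.729224) = 11.970644
  x_2 = -0.729224 - (-1.358422)/11.970644 = -0.615744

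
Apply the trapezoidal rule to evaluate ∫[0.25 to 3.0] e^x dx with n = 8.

f(x) = e^x
a = 0.25, b = 3.0, n = 8
h = (b - a)/n = 0.343750

Trapezoidal rule: (h/2)[f(x₀) + 2f(x₁) + 2f(x₂) + ... + f(xₙ)]

x_0 = 0.2500, f(x_0) = 1.284025, coefficient = 1
x_1 = 0.5938, f(x_1) = 1.810766, coefficient = 2
x_2 = 0.9375, f(x_2) = 2.553589, coefficient = 2
x_3 = 1.2812, f(x_3) = 3.601138, coefficient = 2
x_4 = 1.6250, f(x_4) = 5.078419, coefficient = 2
x_5 = 1.9688, f(x_5) = 7.161719, coefficient = 2
x_6 = 2.3125, f(x_6) = 10.099642, coefficient = 2
x_7 = 2.6562, f(x_7) = 14.242778, coefficient = 2
x_8 = 3.0000, f(x_8) = 20.085537, coefficient = 1

I ≈ (0.343750/2) × 110.465667 = 18.986286
Exact value: 18.801512
Error: 0.184775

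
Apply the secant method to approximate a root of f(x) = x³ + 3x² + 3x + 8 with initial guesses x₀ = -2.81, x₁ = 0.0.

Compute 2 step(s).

f(x) = x³ + 3x² + 3x + 8
x₀ = -2.81, x₁ = 0.0

Secant formula: x_{n+1} = x_n - f(x_n)(x_n - x_{n-1})/(f(x_n) - f(x_{n-1}))

Iteration 1:
  f(-2.810000) = 1.070259
  f(0.000000) = 8.000000
  x_2 = 0.000000 - 8.000000×(0.000000 - (-2.810000))/(8.000000 - 1.070259)
       = -3.243988
Iteration 2:
  f(0.000000) = 8.000000
  f(-3.243988) = -4.299569
  x_3 = -3.243988 - (-4.299569)×(-3.243988 - 0.000000)/(-4.299569 - 8.000000)
       = -2.109985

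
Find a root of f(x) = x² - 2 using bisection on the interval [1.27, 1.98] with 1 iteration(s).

f(x) = x² - 2
Initial interval: [1.27, 1.98]

Iteration 1:
  c_1 = (1.270000 + 1.980000)/2 = 1.625000
  f(c_1) = f(1.625000) = 0.640625
  f(a) × f(c) < 0, new interval: [1.270000, 1.625000]

After 1 iteration(s), the approximation is c_1 = 1.625000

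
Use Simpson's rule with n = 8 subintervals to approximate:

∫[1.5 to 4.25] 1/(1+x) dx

f(x) = 1/(1+x)
a = 1.5, b = 4.25, n = 8
h = (b - a)/n = 0.343750

Simpson's rule: (h/3)[f(x₀) + 4f(x₁) + 2f(x₂) + ... + f(xₙ)]

x_0 = 1.5000, f(x_0) = 0.400000, coefficient = 1
x_1 = 1.8438, f(x_1) = 0.351648, coefficient = 4
x_2 = 2.1875, f(x_2) = 0.313725, coefficient = 2
x_3 = 2.5312, f(x_3) = 0.283186, coefficient = 4
x_4 = 2.8750, f(x_4) = 0.258065, coefficient = 2
x_5 = 3.2188, f(x_5) = 0.237037, coefficient = 4
x_6 = 3.5625, f(x_6) = 0.219178, coefficient = 2
x_7 = 3.9062, f(x_7) = 0.203822, coefficient = 4
x_8 = 4.2500, f(x_8) = 0.190476, coefficient = 1

I ≈ (0.343750/3) × 6.475184 = 0.741948
Exact value: 0.741937
Error: 0.000011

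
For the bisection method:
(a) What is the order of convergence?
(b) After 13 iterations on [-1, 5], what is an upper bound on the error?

(a) Bisection has linear (order 1) convergence; the error is halved each step.

(b) Error bound = (b-a)/2^n = (5 - (-1))/2^{13}
    = 6/2^{13}

(a) 1 (linear); (b) error ≤ 7.32e-04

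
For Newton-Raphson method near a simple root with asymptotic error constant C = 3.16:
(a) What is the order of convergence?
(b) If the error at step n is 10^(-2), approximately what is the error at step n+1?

(a) Newton-Raphson has quadratic (order 2) convergence near simple roots.
    This means |e_{n+1}| ≈ C|e_n|².

(b) With |e_n| = 10^(-2) and C = 3.16:
    |e_{n+1}| ≈ 3.16 × (10^(-2))² = 3.16 × 10^(-4)

(a) 2 (quadratic); (b) |e_{n+1}| ≈ 3.160e-04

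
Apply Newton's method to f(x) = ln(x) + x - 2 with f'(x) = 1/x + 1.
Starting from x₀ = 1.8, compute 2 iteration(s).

f(x) = ln(x) + x - 2
f'(x) = 1/x + 1
x₀ = 1.8

Newton-Raphson formula: x_{n+1} = x_n - f(x_n)/f'(x_n)

Iteration 1:
  f(1.800000) = 0.387787
  f'(1.800000) = 1.555556
  x_1 = 1.800000 - 0.387787/1.555556 = 1.550709
Iteration 2:
  f(1.550709) = -0.010579
  f'(1.550709) = 1.644866
  x_2 = 1.550709 - (-0.010579)/1.644866 = 1.557140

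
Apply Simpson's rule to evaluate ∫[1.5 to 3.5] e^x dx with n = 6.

f(x) = e^x
a = 1.5, b = 3.5, n = 6
h = (b - a)/n = 0.333333

Simpson's rule: (h/3)[f(x₀) + 4f(x₁) + 2f(x₂) + ... + f(xₙ)]

x_0 = 1.5000, f(x_0) = 4.481689, coefficient = 1
x_1 = 1.8333, f(x_1) = 6.254701, coefficient = 4
x_2 = 2.1667, f(x_2) = 8.729138, coefficient = 2
x_3 = 2.5000, f(x_3) = 12.182494, coefficient = 4
x_4 = 2.8333, f(x_4) = 17.002040, coefficient = 2
x_5 = 3.1667, f(x_5) = 23.728258, coefficient = 4
x_6 = 3.5000, f(x_6) = 33.115452, coefficient = 1

I ≈ (0.333333/3) × 257.721310 = 28.635701
Exact value: 28.633763
Error: 0.001938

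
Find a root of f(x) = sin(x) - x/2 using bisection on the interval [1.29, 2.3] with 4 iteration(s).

f(x) = sin(x) - x/2
Initial interval: [1.29, 2.3]

Iteration 1:
  c_1 = (1.290000 + 2.300000)/2 = 1.795000
  f(c_1) = f(1.795000) = 0.077471
  f(a) × f(c) ≥ 0, new interval: [1.795000, 2.300000]
Iteration 2:
  c_2 = (1.795000 + 2.300000)/2 = 2.047500
  f(c_2) = f(2.047500) = -0.135238
  f(a) × f(c) < 0, new interval: [1.795000, 2.047500]
Iteration 3:
  c_3 = (1.795000 + 2.047500)/2 = 1.921250
  f(c_3) = f(1.921250) = -0.021408
  f(a) × f(c) < 0, new interval: [1.795000, 1.921250]
Iteration 4:
  c_4 = (1.795000 + 1.921250)/2 = 1.858125
  f(c_4) = f(1.858125) = 0.029942
  f(a) × f(c) ≥ 0, new interval: [1.858125, 1.921250]

After 4 iteration(s), the approximation is c_4 = 1.858125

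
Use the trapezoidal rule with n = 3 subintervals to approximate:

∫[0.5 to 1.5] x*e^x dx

f(x) = x*e^x
a = 0.5, b = 1.5, n = 3
h = (b - a)/n = 0.333333

Trapezoidal rule: (h/2)[f(x₀) + 2f(x₁) + 2f(x₂) + ... + f(xₙ)]

x_0 = 0.5000, f(x_0) = 0.824361, coefficient = 1
x_1 = 0.8333, f(x_1) = 1.917480, coefficient = 2
x_2 = 1.1667, f(x_2) = 3.746482, coefficient = 2
x_3 = 1.5000, f(x_3) = 6.722534, coefficient = 1

I ≈ (0.333333/2) × 18.874819 = 3.145803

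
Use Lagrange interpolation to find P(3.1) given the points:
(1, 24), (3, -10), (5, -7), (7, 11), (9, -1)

Lagrange interpolation formula:
P(x) = Σ yᵢ × Lᵢ(x)
where Lᵢ(x) = Π_{j≠i} (x - xⱼ)/(xᵢ - xⱼ)

L_0(3.1) = (3.1 - 3)/(1 - 3) × (3.1 - 5)/(1 - 5) × (3.1 - 7)/(1 - 7) × (3.1 - 9)/(1 - 9) = -0.011385
L_1(3.1) = (3.1 - 1)/(3 - 1) × (3.1 - 5)/(3 - 5) × (3.1 - 7)/(3 - 7) × (3.1 - 9)/(3 - 9) = 0.956353
L_2(3.1) = (3.1 - 1)/(5 - 1) × (3.1 - 3)/(5 - 3) × (3.1 - 7)/(5 - 7) × (3.1 - 9)/(5 - 9) = 0.075502
L_3(3.1) = (3.1 - 1)/(7 - 1) × (3.1 - 3)/(7 - 3) × (3.1 - 5)/(7 - 5) × (3.1 - 9)/(7 - 9) = -0.024522
L_4(3.1) = (3.1 - 1)/(9 - 1) × (3.1 - 3)/(9 - 3) × (3.1 - 5)/(9 - 5) × (3.1 - 7)/(9 - 7) = 0.004052

P(3.1) = 24×L_0(3.1) + (-10)×L_1(3.1) + (-7)×L_2(3.1) + 11×L_3(3.1) + (-1)×L_4(3.1)
P(3.1) = -10.639079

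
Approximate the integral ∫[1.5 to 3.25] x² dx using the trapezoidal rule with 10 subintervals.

f(x) = x²
a = 1.5, b = 3.25, n = 10
h = (b - a)/n = 0.175000

Trapezoidal rule: (h/2)[f(x₀) + 2f(x₁) + 2f(x₂) + ... + f(xₙ)]

x_0 = 1.5000, f(x_0) = 2.250000, coefficient = 1
x_1 = 1.6750, f(x_1) = 2.805625, coefficient = 2
x_2 = 1.8500, f(x_2) = 3.422500, coefficient = 2
x_3 = 2.0250, f(x_3) = 4.100625, coefficient = 2
x_4 = 2.2000, f(x_4) = 4.840000, coefficient = 2
x_5 = 2.3750, f(x_5) = 5.640625, coefficient = 2
x_6 = 2.5500, f(x_6) = 6.502500, coefficient = 2
x_7 = 2.7250, f(x_7) = 7.425625, coefficient = 2
x_8 = 2.9000, f(x_8) = 8.410000, coefficient = 2
x_9 = 3.0750, f(x_9) = 9.455625, coefficient = 2
x_10 = 3.2500, f(x_10) = 10.562500, coefficient = 1

I ≈ (0.175000/2) × 118.018750 = 10.326641
Exact value: 10.317708
Error: 0.008932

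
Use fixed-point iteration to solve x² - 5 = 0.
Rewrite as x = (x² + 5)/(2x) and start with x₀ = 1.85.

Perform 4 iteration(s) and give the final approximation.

Equation: x² - 5 = 0
Fixed-point form: x = (x² + 5)/(2x)
x₀ = 1.85

x_1 = g(1.850000) = 2.276351
x_2 = g(2.276351) = 2.236424
x_3 = g(2.236424) = 2.236068
x_4 = g(2.236068) = 2.236068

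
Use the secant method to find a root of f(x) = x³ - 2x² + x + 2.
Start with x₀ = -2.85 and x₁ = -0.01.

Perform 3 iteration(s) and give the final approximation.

f(x) = x³ - 2x² + x + 2
x₀ = -2.85, x₁ = -0.01

Secant formula: x_{n+1} = x_n - f(x_n)(x_n - x_{n-1})/(f(x_n) - f(x_{n-1}))

Iteration 1:
  f(-2.850000) = -40.244125
  f(-0.010000) = 1.989799
  x_2 = -0.010000 - 1.989799×(-0.010000 - (-2.850000))/(1.989799 - (-40.244125))
       = -0.143803
Iteration 2:
  f(-0.010000) = 1.989799
  f(-0.143803) = 1.811865
  x_3 = -0.143803 - 1.811865×(-0.143803 - (-0.010000))/(1.811865 - 1.989799)
       = -1.506288
Iteration 3:
  f(-0.143803) = 1.811865
  f(-1.506288) = -7.461718
  x_4 = -1.506288 - (-7.461718)×(-1.506288 - (-0.143803))/(-7.461718 - 1.811865)
       = -0.410004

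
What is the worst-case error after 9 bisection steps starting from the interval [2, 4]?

Bisection error bound: |error| ≤ (b-a)/2^n
|error| ≤ (4 - 2)/2^9 = 2/2^9
|error| ≤ 0.0039062500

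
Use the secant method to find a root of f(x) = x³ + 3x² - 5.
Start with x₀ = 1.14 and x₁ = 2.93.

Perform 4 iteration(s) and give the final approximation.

f(x) = x³ + 3x² - 5
x₀ = 1.14, x₁ = 2.93

Secant formula: x_{n+1} = x_n - f(x_n)(x_n - x_{n-1})/(f(x_n) - f(x_{n-1}))

Iteration 1:
  f(1.140000) = 0.380344
  f(2.930000) = 45.908457
  x_2 = 2.930000 - 45.908457×(2.930000 - 1.140000)/(45.908457 - 0.380344)
       = 1.125046
Iteration 2:
  f(2.930000) = 45.908457
  f(1.125046) = 0.221191
  x_3 = 1.125046 - 0.221191×(1.125046 - 2.930000)/(0.221191 - 45.908457)
       = 1.116308
Iteration 3:
  f(1.125046) = 0.221191
  f(1.116308) = 0.129508
  x_4 = 1.116308 - 0.129508×(1.116308 - 1.125046)/(0.129508 - 0.221191)
       = 1.103964
Iteration 4:
  f(1.116308) = 0.129508
  f(1.103964) = 0.001651
  x_5 = 1.103964 - 0.001651×(1.103964 - 1.116308)/(0.001651 - 0.129508)
       = 1.103805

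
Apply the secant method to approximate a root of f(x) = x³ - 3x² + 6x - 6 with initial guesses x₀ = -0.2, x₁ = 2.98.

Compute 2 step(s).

f(x) = x³ - 3x² + 6x - 6
x₀ = -0.2, x₁ = 2.98

Secant formula: x_{n+1} = x_n - f(x_n)(x_n - x_{n-1})/(f(x_n) - f(x_{n-1}))

Iteration 1:
  f(-0.200000) = -7.328000
  f(2.980000) = 11.702392
  x_2 = 2.980000 - 11.702392×(2.980000 - (-0.200000))/(11.702392 - (-7.328000))
       = 1.024517
Iteration 2:
  f(2.980000) = 11.702392
  f(1.024517) = -1.926434
  x_3 = 1.024517 - (-1.926434)×(1.024517 - 2.980000)/(-1.926434 - 11.702392)
       = 1.300925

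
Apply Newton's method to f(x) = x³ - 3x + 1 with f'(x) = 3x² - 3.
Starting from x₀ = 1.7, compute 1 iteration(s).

f(x) = x³ - 3x + 1
f'(x) = 3x² - 3
x₀ = 1.7

Newton-Raphson formula: x_{n+1} = x_n - f(x_n)/f'(x_n)

Iteration 1:
  f(1.700000) = 0.813000
  f'(1.700000) = 5.670000
  x_1 = 1.700000 - 0.813000/5.670000 = 1.556614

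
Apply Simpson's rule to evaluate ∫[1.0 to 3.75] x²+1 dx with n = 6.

f(x) = x²+1
a = 1.0, b = 3.75, n = 6
h = (b - a)/n = 0.458333

Simpson's rule: (h/3)[f(x₀) + 4f(x₁) + 2f(x₂) + ... + f(xₙ)]

x_0 = 1.0000, f(x_0) = 2.000000, coefficient = 1
x_1 = 1.4583, f(x_1) = 3.126736, coefficient = 4
x_2 = 1.9167, f(x_2) = 4.673611, coefficient = 2
x_3 = 2.3750, f(x_3) = 6.640625, coefficient = 4
x_4 = 2.8333, f(x_4) = 9.027778, coefficient = 2
x_5 = 3.2917, f(x_5) = 11.835069, coefficient = 4
x_6 = 3.7500, f(x_6) = 15.062500, coefficient = 1

I ≈ (0.458333/3) × 130.875000 = 19.994792
Exact value: 19.994792
Error: 0.000000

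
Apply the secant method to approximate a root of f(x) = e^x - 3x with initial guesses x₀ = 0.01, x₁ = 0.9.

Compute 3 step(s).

f(x) = e^x - 3x
x₀ = 0.01, x₁ = 0.9

Secant formula: x_{n+1} = x_n - f(x_n)(x_n - x_{n-1})/(f(x_n) - f(x_{n-1}))

Iteration 1:
  f(0.010000) = 0.980050
  f(0.900000) = -0.240397
  x_2 = 0.900000 - (-0.240397)×(0.900000 - 0.010000)/(-0.240397 - 0.980050)
       = 0.724693
Iteration 2:
  f(0.900000) = -0.240397
  f(0.724693) = -0.109981
  x_3 = 0.724693 - (-0.109981)×(0.724693 - 0.900000)/(-0.109981 - (-0.240397))
       = 0.576853
Iteration 3:
  f(0.724693) = -0.109981
  f(0.576853) = 0.049867
  x_4 = 0.576853 - 0.049867×(0.576853 - 0.724693)/(0.049867 - (-0.109981))
       = 0.622974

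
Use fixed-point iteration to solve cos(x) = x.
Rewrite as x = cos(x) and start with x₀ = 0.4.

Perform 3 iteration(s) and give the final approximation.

Equation: cos(x) = x
Fixed-point form: x = cos(x)
x₀ = 0.4

x_1 = g(0.400000) = 0.921061
x_2 = g(0.921061) = 0.604976
x_3 = g(0.604976) = 0.822516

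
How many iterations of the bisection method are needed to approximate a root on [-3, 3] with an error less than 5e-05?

We need (b-a)/2^n ≤ 5e-05
(3 - (-3))/2^n ≤ 5e-05
6/2^n ≤ 5e-05
2^n ≥ 120000
n ≥ log₂(120000) = 16.87
n ≥ 17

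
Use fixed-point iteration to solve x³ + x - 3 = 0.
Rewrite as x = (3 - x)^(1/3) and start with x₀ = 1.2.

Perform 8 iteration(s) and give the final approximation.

Equation: x³ + x - 3 = 0
Fixed-point form: x = (3 - x)^(1/3)
x₀ = 1.2

x_1 = g(1.200000) = 1.216440
x_2 = g(1.216440) = 1.212726
x_3 = g(1.212726) = 1.213567
x_4 = g(1.213567) = 1.213377
x_5 = g(1.213377) = 1.213420
x_6 = g(1.213420) = 1.213410
x_7 = g(1.213410) = 1.213412
x_8 = g(1.213412) = 1.213412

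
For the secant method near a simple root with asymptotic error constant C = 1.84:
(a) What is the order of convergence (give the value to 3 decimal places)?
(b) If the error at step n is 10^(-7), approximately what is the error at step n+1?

(a) Secant method has superlinear convergence with order φ = (1+√5)/2 ≈ 1.618.
    This means |e_{n+1}| ≈ C|e_n|^1.618.

(b) With |e_n| = 10^(-7) and C = 1.84:
    |e_{n+1}| ≈ 1.84 × (10^(-7))^1.618 = 1.84 × 10^(-11.33)

(a) ≈ 1.618 (golden ratio); (b) |e_{n+1}| ≈ 8.681e-12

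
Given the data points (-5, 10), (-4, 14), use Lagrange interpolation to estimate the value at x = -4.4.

Lagrange interpolation formula:
P(x) = Σ yᵢ × Lᵢ(x)
where Lᵢ(x) = Π_{j≠i} (x - xⱼ)/(xᵢ - xⱼ)

L_0(-4.4) = (-4.4 - (-4))/(-5 - (-4)) = 0.400000
L_1(-4.4) = (-4.4 - (-5))/(-4 - (-5)) = 0.600000

P(-4.4) = 10×L_0(-4.4) + 14×L_1(-4.4)
P(-4.4) = 12.400000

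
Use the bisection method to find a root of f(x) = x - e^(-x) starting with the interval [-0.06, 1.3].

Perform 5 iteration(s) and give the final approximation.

f(x) = x - e^(-x)
Initial interval: [-0.06, 1.3]

Iteration 1:
  c_1 = (-0.060000 + 1.300000)/2 = 0.620000
  f(c_1) = f(0.620000) = 0.082056
  f(a) × f(c) < 0, new interval: [-0.060000, 0.620000]
Iteration 2:
  c_2 = (-0.060000 + 0.620000)/2 = 0.280000
  f(c_2) = f(0.280000) = -0.475784
  f(a) × f(c) ≥ 0, new interval: [0.280000, 0.620000]
Iteration 3:
  c_3 = (0.280000 + 0.620000)/2 = 0.450000
  f(c_3) = f(0.450000) = -0.187628
  f(a) × f(c) ≥ 0, new interval: [0.450000, 0.620000]
Iteration 4:
  c_4 = (0.450000 + 0.620000)/2 = 0.535000
  f(c_4) = f(0.535000) = -0.050669
  f(a) × f(c) ≥ 0, new interval: [0.535000, 0.620000]
Iteration 5:
  c_5 = (0.535000 + 0.620000)/2 = 0.577500
  f(c_5) = f(0.577500) = 0.016200
  f(a) × f(c) < 0, new interval: [0.535000, 0.577500]

After 5 iteration(s), the approximation is c_5 = 0.577500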